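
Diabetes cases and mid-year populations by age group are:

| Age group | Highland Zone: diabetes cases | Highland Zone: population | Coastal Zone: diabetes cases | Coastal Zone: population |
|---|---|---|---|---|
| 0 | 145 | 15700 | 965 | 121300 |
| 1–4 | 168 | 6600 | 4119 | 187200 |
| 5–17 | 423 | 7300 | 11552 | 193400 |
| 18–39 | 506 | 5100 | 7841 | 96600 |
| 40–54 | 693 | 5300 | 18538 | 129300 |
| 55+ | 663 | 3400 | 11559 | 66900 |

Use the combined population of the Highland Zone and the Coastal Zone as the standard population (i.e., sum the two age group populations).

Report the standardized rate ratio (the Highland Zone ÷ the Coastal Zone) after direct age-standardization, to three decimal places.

Age-specific rates per 1000 for the Highland Zone: 9.236, 25.455, 57.945, 99.216, 130.755, 195.000.
For the Coastal Zone: 7.955, 22.003, 59.731, 81.170, 143.372, 172.780.
Combined standard total = 838100; weights = 0.1635, 0.2312, 0.2395, 0.1213, 0.1606, 0.0839.
The Highland Zone: 0.1635×9.236 + 0.2312×25.455 + 0.2395×57.945 + 0.1213×99.216 + 0.1606×130.755 + 0.0839×195.000 = 70.6673 per 1000.
The Coastal Zone: 0.1635×7.955 + 0.2312×22.003 + 0.2395×59.731 + 0.1213×81.170 + 0.1606×143.372 + 0.0839×172.780 = 68.0604 per 1000.
Ratio = 70.6673 ÷ 68.0604 = 1.03830.

1.038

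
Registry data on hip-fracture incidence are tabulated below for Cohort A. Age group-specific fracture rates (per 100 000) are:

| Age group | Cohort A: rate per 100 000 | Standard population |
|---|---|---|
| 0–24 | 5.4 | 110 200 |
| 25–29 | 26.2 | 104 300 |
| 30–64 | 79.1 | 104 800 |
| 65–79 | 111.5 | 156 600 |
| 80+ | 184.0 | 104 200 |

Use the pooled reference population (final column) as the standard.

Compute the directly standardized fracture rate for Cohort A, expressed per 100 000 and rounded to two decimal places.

83.18

Standard total = 580 100; weights = 0.1900, 0.1798, 0.1807, 0.2700, 0.1796.
Standardized rate: 0.1900×5.4 + 0.1798×26.2 + 0.1807×79.1 + 0.2700×111.5 + 0.1796×184.0 = 83.1772 per 100 000.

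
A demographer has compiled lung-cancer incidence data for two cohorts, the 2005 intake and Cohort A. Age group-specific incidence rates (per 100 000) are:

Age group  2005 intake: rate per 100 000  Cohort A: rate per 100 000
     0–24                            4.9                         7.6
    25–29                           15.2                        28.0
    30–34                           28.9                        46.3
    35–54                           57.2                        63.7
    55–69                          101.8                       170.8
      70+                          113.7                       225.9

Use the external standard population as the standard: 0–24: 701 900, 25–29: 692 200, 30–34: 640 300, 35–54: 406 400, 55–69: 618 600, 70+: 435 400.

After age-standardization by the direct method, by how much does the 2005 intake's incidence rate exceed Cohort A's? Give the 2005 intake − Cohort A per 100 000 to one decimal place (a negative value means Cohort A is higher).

Standard total = 3 494 800; weights = 0.2008, 0.1981, 0.1832, 0.1163, 0.1770, 0.1246.
The 2005 intake: 0.2008×4.9 + 0.1981×15.2 + 0.1832×28.9 + 0.1163×57.2 + 0.1770×101.8 + 0.1246×113.7 = 48.1258 per 100 000.
Cohort A: 0.2008×7.6 + 0.1981×28.0 + 0.1832×46.3 + 0.1163×63.7 + 0.1770×170.8 + 0.1246×225.9 = 81.3389 per 100 000.
Difference = 48.1258 − 81.3389 = -33.2132.

-33.2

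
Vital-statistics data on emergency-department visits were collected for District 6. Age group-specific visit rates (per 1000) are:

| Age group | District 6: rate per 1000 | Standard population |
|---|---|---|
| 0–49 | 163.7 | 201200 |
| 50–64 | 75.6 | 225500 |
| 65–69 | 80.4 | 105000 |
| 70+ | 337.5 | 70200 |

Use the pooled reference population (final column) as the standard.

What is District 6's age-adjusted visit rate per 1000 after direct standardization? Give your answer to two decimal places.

Standard total = 601900; weights = 0.3343, 0.3746, 0.1744, 0.1166.
Standardized rate: 0.3343×163.7 + 0.3746×75.6 + 0.1744×80.4 + 0.1166×337.5 = 136.4325 per 1000.

136.43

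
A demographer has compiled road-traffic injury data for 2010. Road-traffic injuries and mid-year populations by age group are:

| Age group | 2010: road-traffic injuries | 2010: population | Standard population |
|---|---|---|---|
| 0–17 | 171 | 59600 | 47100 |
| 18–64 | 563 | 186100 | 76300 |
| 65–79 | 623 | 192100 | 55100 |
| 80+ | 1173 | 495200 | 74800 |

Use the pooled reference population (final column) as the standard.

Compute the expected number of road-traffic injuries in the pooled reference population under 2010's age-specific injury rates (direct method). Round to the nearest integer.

Age-specific rates per 100000 for 2010: 286.91, 302.53, 324.31, 236.87.
Expected road-traffic injuries = Σ (standard pop × age-specific rate ÷ 100000)
= 47100×286.91/100000 + 76300×302.53/100000 + 55100×324.31/100000 + 74800×236.87/100000
= 135.14 + 230.83 + 178.69 + 177.18 = 721.84.

722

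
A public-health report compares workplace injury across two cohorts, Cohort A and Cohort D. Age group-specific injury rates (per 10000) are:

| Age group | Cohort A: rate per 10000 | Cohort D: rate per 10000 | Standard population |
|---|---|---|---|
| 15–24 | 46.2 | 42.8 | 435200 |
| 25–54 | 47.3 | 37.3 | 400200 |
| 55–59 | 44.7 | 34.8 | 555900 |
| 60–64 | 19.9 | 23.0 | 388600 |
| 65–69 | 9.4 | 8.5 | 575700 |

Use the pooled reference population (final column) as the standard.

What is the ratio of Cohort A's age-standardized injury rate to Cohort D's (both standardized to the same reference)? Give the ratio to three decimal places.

1.154

Standard total = 2355600; weights = 0.1848, 0.1699, 0.2360, 0.1650, 0.2444.
Cohort A: 0.1848×46.2 + 0.1699×47.3 + 0.2360×44.7 + 0.1650×19.9 + 0.2444×9.4 = 32.7004 per 10000.
Cohort D: 0.1848×42.8 + 0.1699×37.3 + 0.2360×34.8 + 0.1650×23.0 + 0.2444×8.5 = 28.3285 per 10000.
Ratio = 32.7004 ÷ 28.3285 = 1.15433.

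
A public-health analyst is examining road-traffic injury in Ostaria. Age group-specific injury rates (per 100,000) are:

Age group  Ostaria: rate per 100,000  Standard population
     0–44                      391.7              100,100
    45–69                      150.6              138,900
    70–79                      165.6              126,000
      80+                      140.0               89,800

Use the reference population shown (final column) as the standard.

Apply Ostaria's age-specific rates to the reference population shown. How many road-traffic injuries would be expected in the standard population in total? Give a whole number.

Expected road-traffic injuries = Σ (standard pop × age-specific rate ÷ 100,000)
= 100,100×391.7/100,000 + 138,900×150.6/100,000 + 126,000×165.6/100,000 + 89,800×140.0/100,000
= 392.09 + 209.18 + 208.66 + 125.72 = 935.65.

936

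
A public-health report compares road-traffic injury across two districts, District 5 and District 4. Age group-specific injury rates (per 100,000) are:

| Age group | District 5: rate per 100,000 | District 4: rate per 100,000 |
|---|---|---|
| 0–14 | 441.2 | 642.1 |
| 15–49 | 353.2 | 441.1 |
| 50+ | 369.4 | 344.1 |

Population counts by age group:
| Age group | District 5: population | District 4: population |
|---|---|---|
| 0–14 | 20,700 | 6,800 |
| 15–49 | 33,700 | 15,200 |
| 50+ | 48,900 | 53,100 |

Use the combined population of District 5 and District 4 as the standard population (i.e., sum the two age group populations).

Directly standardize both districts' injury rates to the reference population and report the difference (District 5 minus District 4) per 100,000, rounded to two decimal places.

-40.60

Combined standard total = 178,400; weights = 0.1541, 0.2741, 0.5717.
District 5: 0.1541×441.2 + 0.2741×353.2 + 0.5717×369.4 = 376.0274 per 100,000.
District 4: 0.1541×642.1 + 0.2741×441.1 + 0.5717×344.1 = 416.6241 per 100,000.
Difference = 376.0274 − 416.6241 = -40.5967.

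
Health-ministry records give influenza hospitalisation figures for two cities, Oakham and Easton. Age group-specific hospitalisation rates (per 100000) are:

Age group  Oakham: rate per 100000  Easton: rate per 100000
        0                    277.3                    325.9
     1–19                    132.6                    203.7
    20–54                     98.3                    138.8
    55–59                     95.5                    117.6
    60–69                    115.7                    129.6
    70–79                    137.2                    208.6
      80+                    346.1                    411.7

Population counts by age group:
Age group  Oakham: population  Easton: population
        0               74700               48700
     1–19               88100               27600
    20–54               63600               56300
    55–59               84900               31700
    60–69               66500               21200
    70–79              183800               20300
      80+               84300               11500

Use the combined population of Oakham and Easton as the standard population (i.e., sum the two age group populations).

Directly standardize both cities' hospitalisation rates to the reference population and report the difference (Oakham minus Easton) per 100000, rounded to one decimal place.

Combined standard total = 863200; weights = 0.1430, 0.1340, 0.1389, 0.1351, 0.1016, 0.2364, 0.1110.
Oakham: 0.1430×277.3 + 0.1340×132.6 + 0.1389×98.3 + 0.1351×95.5 + 0.1016×115.7 + 0.2364×137.2 + 0.1110×346.1 = 166.5754 per 100000.
Easton: 0.1430×325.9 + 0.1340×203.7 + 0.1389×138.8 + 0.1351×117.6 + 0.1016×129.6 + 0.2364×208.6 + 0.1110×411.7 = 217.2387 per 100000.
Difference = 166.5754 − 217.2387 = -50.6633.

-50.7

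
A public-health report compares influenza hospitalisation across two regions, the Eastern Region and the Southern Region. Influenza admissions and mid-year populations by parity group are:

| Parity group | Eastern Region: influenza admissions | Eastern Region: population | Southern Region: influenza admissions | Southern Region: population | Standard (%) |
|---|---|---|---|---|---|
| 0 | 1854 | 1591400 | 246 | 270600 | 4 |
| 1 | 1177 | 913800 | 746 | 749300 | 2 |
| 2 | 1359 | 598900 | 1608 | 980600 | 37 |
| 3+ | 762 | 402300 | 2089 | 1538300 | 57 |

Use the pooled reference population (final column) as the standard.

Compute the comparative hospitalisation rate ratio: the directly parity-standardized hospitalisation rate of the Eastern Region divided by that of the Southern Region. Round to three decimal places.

1.386

Parity-specific rates per 100000 for the Eastern Region: 116.50, 128.80, 226.92, 189.41.
For the Southern Region: 90.91, 99.56, 163.98, 135.80.
Standard weights: 0.04, 0.02, 0.37, 0.57.
The Eastern Region: 0.0400×116.50 + 0.0200×128.80 + 0.3700×226.92 + 0.5700×189.41 = 199.1592 per 100000.
The Southern Region: 0.0400×90.91 + 0.0200×99.56 + 0.3700×163.98 + 0.5700×135.80 = 143.7062 per 100000.
Ratio = 199.1592 ÷ 143.7062 = 1.38588.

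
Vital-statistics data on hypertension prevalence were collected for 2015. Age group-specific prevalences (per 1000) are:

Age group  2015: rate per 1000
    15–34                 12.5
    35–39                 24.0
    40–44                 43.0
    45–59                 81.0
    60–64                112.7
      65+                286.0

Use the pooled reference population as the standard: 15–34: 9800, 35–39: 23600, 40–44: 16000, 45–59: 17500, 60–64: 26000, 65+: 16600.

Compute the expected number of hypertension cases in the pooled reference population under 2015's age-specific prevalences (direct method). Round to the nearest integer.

10472

Expected hypertension cases = Σ (standard pop × age-specific rate ÷ 1000)
= 9800×12.5/1000 + 23600×24.0/1000 + 16000×43.0/1000 + 17500×81.0/1000 + 26000×112.7/1000 + 16600×286.0/1000
= 122.50 + 566.40 + 688.00 + 1417.50 + 2930.20 + 4747.60 = 10472.20.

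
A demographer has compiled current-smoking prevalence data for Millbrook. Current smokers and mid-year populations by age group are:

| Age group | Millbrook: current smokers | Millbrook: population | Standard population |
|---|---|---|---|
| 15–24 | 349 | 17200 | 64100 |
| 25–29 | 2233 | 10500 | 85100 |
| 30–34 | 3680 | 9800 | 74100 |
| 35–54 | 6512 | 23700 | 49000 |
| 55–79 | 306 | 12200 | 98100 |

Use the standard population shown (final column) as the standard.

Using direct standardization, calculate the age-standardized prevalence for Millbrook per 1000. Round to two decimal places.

170.49

Age-specific rates per 1000 for Millbrook: 20.291, 212.667, 375.510, 274.768, 25.082.
Standard total = 370400; weights = 0.1731, 0.2298, 0.2001, 0.1323, 0.2648.
Standardized rate: 0.1731×20.291 + 0.2298×212.667 + 0.2001×375.510 + 0.1323×274.768 + 0.2648×25.082 = 170.4861 per 1000.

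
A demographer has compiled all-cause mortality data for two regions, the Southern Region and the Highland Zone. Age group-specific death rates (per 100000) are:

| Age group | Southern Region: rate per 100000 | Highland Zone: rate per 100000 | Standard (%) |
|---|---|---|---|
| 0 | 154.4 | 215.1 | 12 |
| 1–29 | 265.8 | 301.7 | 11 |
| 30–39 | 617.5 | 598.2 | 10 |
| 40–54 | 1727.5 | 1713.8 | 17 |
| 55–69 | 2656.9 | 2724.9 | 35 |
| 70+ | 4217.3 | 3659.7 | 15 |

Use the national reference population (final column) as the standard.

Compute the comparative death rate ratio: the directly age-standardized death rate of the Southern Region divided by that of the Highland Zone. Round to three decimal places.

1.028

Standard weights: 0.12, 0.11, 0.10, 0.17, 0.35, 0.15.
The Southern Region: 0.1200×154.4 + 0.1100×265.8 + 0.1000×617.5 + 0.1700×1727.5 + 0.3500×2656.9 + 0.1500×4217.3 = 1965.7010 per 100000.
The Highland Zone: 0.1200×215.1 + 0.1100×301.7 + 0.1000×598.2 + 0.1700×1713.8 + 0.3500×2724.9 + 0.1500×3659.7 = 1912.8350 per 100000.
Ratio = 1965.7010 ÷ 1912.8350 = 1.02764.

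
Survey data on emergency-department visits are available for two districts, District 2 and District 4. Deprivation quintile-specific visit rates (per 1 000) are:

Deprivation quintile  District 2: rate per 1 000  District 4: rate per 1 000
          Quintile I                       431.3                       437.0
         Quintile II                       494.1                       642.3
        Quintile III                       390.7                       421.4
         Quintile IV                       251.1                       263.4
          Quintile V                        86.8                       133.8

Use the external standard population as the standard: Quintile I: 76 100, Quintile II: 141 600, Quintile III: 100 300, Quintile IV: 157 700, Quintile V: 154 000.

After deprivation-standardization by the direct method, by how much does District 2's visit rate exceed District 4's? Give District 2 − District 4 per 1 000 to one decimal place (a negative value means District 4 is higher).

-53.5

Standard total = 629 700; weights = 0.1209, 0.2249, 0.1593, 0.2504, 0.2446.
District 2: 0.1209×431.3 + 0.2249×494.1 + 0.1593×390.7 + 0.2504×251.1 + 0.2446×86.8 = 309.5750 per 1 000.
District 4: 0.1209×437.0 + 0.2249×642.3 + 0.1593×421.4 + 0.2504×263.4 + 0.2446×133.8 = 363.0541 per 1 000.
Difference = 309.5750 − 363.0541 = -53.4791.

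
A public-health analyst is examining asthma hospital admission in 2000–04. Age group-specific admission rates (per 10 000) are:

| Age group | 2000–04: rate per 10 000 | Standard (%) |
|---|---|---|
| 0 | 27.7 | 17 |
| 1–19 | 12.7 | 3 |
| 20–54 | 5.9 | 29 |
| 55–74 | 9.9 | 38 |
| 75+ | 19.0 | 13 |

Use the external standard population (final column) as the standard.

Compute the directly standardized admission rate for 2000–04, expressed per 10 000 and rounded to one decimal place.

13.0

Standard weights: 0.17, 0.03, 0.29, 0.38, 0.13.
Standardized rate: 0.1700×27.7 + 0.0300×12.7 + 0.2900×5.9 + 0.3800×9.9 + 0.1300×19.0 = 13.0330 per 10 000.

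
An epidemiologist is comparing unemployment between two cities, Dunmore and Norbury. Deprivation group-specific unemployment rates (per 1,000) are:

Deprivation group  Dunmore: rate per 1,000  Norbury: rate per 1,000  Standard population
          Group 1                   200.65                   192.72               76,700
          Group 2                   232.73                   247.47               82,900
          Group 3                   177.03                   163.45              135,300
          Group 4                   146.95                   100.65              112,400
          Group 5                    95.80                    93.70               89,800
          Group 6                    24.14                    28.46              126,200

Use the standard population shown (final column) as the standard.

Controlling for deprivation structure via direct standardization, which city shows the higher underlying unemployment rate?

Standard total = 623,300; weights = 0.1231, 0.1330, 0.2171, 0.1803, 0.1441, 0.2025.
Dunmore: 0.1231×200.65 + 0.1330×232.73 + 0.2171×177.03 + 0.1803×146.95 + 0.1441×95.80 + 0.2025×24.14 = 139.2617 per 1,000.
Norbury: 0.1231×192.72 + 0.1330×247.47 + 0.2171×163.45 + 0.1803×100.65 + 0.1441×93.70 + 0.2025×28.46 = 129.5213 per 1,000.

Dunmore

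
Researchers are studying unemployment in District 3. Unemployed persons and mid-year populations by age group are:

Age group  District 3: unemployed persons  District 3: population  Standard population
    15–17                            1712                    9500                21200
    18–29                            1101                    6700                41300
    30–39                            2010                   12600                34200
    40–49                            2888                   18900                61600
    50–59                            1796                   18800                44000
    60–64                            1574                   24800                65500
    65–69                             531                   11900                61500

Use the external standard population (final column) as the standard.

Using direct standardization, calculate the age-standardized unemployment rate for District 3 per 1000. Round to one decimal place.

111.1

Age-specific rates per 1000 for District 3: 180.211, 164.328, 159.524, 152.804, 95.532, 63.468, 44.622.
Standard total = 329300; weights = 0.0644, 0.1254, 0.1039, 0.1871, 0.1336, 0.1989, 0.1868.
Standardized rate: 0.0644×180.211 + 0.1254×164.328 + 0.1039×159.524 + 0.1871×152.804 + 0.1336×95.532 + 0.1989×63.468 + 0.1868×44.622 = 111.0855 per 1000.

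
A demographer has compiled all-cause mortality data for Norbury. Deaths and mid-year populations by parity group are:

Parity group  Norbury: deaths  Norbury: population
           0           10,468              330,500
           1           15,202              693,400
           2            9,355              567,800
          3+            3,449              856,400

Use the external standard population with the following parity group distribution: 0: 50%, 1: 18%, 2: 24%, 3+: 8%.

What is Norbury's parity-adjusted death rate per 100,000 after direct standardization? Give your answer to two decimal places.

Parity-specific rates per 100,000 for Norbury: 3167.32, 2192.39, 1647.59, 402.73.
Standard weights: 0.50, 0.18, 0.24, 0.08.
Standardized rate: 0.5000×3167.32 + 0.1800×2192.39 + 0.2400×1647.59 + 0.0800×402.73 = 2405.9300 per 100,000.

2405.93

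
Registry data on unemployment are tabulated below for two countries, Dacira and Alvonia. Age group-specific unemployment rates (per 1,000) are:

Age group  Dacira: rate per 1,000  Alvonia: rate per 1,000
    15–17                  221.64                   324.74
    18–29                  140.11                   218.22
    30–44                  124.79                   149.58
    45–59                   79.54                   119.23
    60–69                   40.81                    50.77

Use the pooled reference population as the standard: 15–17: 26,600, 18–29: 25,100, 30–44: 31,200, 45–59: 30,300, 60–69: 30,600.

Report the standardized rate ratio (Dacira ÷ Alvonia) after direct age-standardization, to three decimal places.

Standard total = 143,800; weights = 0.1850, 0.1745, 0.2170, 0.2107, 0.2128.
Dacira: 0.1850×221.64 + 0.1745×140.11 + 0.2170×124.79 + 0.2107×79.54 + 0.2128×40.81 = 117.9741 per 1,000.
Alvonia: 0.1850×324.74 + 0.1745×218.22 + 0.2170×149.58 + 0.2107×119.23 + 0.2128×50.77 = 166.5406 per 1,000.
Ratio = 117.9741 ÷ 166.5406 = 0.70838.

0.708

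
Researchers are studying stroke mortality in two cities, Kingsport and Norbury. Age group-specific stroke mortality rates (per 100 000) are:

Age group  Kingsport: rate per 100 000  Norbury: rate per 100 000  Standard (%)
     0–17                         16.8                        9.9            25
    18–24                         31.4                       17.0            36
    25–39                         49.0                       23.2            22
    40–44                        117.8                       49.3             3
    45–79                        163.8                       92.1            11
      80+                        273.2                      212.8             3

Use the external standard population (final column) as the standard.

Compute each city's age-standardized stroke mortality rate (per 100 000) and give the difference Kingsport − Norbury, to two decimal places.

Standard weights: 0.25, 0.36, 0.22, 0.03, 0.11, 0.03.
Kingsport: 0.2500×16.8 + 0.3600×31.4 + 0.2200×49.0 + 0.0300×117.8 + 0.1100×163.8 + 0.0300×273.2 = 56.0320 per 100 000.
Norbury: 0.2500×9.9 + 0.3600×17.0 + 0.2200×23.2 + 0.0300×49.3 + 0.1100×92.1 + 0.0300×212.8 = 31.6930 per 100 000.
Difference = 56.0320 − 31.6930 = 24.3390.

24.34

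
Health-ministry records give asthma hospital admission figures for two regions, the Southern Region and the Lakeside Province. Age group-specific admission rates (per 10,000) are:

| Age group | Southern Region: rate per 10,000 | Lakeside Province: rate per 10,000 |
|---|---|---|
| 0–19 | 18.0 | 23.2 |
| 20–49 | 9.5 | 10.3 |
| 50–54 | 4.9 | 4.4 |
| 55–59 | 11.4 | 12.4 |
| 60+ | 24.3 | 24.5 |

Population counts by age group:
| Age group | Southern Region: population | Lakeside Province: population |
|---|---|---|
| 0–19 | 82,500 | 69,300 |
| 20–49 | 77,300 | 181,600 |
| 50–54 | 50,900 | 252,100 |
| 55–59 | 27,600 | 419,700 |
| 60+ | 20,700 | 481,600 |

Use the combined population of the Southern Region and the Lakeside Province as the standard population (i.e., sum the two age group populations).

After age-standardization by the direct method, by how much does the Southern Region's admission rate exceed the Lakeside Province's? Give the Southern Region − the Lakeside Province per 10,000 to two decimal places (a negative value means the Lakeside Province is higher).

-0.84

Combined standard total = 1,663,300; weights = 0.0913, 0.1557, 0.1822, 0.2689, 0.3020.
The Southern Region: 0.0913×18.0 + 0.1557×9.5 + 0.1822×4.9 + 0.2689×11.4 + 0.3020×24.3 = 14.4182 per 10,000.
The Lakeside Province: 0.0913×23.2 + 0.1557×10.3 + 0.1822×4.4 + 0.2689×12.4 + 0.3020×24.5 = 15.2555 per 10,000.
Difference = 14.4182 − 15.2555 = -0.8373.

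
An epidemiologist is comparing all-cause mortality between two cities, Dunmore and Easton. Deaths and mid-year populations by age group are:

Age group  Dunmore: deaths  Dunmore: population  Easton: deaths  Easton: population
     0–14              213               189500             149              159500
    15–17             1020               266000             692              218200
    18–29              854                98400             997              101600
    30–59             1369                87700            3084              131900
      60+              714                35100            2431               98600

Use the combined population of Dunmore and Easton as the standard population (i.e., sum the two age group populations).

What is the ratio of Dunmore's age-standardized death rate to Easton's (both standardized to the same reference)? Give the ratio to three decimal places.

0.827

Age-specific rates per 1000 for Dunmore: 1.124, 3.835, 8.679, 15.610, 20.342.
For Easton: 0.934, 3.171, 9.813, 23.381, 24.655.
Combined standard total = 1386500; weights = 0.2517, 0.3492, 0.1442, 0.1584, 0.0964.
Dunmore: 0.2517×1.124 + 0.3492×3.835 + 0.1442×8.679 + 0.1584×15.610 + 0.0964×20.342 = 7.3079 per 1000.
Easton: 0.2517×0.934 + 0.3492×3.171 + 0.1442×9.813 + 0.1584×23.381 + 0.0964×24.655 = 8.8389 per 1000.
Ratio = 7.3079 ÷ 8.8389 = 0.82679.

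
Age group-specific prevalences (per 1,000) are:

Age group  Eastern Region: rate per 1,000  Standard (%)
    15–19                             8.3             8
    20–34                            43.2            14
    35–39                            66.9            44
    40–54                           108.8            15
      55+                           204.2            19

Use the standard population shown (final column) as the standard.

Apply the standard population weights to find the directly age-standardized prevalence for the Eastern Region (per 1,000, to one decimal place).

Standard weights: 0.08, 0.14, 0.44, 0.15, 0.19.
Standardized rate: 0.0800×8.3 + 0.1400×43.2 + 0.4400×66.9 + 0.1500×108.8 + 0.1900×204.2 = 91.2660 per 1,000.

91.3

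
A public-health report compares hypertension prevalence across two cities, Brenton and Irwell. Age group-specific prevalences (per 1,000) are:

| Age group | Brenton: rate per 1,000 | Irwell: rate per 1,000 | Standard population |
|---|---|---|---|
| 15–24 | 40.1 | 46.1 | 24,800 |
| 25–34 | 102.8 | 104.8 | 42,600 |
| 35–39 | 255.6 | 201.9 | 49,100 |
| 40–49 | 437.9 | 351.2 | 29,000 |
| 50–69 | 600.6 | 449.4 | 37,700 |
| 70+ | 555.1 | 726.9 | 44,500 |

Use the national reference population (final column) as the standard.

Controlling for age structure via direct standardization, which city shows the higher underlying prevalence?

Standard total = 227,700; weights = 0.1089, 0.1871, 0.2156, 0.1274, 0.1656, 0.1954.
Brenton: 0.1089×40.1 + 0.1871×102.8 + 0.2156×255.6 + 0.1274×437.9 + 0.1656×600.6 + 0.1954×555.1 = 342.4128 per 1,000.
Irwell: 0.1089×46.1 + 0.1871×104.8 + 0.2156×201.9 + 0.1274×351.2 + 0.1656×449.4 + 0.1954×726.9 = 329.3600 per 1,000.

Brenton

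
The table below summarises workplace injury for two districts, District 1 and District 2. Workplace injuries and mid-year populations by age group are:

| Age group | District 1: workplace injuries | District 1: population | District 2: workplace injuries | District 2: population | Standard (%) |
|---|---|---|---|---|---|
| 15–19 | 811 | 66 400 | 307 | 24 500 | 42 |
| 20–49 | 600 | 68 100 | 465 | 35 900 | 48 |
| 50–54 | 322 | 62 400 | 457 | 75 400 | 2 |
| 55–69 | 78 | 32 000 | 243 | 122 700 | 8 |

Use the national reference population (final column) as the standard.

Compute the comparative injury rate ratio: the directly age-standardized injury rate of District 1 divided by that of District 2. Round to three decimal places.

0.821

Age-specific rates per 10 000 for District 1: 122.14, 88.11, 51.60, 24.38.
For District 2: 125.31, 129.53, 60.61, 19.80.
Standard weights: 0.42, 0.48, 0.02, 0.08.
District 1: 0.4200×122.14 + 0.4800×88.11 + 0.0200×51.60 + 0.0800×24.38 = 96.5710 per 10 000.
District 2: 0.4200×125.31 + 0.4800×129.53 + 0.0200×60.61 + 0.0800×19.80 = 117.5978 per 10 000.
Ratio = 96.5710 ÷ 117.5978 = 0.82120.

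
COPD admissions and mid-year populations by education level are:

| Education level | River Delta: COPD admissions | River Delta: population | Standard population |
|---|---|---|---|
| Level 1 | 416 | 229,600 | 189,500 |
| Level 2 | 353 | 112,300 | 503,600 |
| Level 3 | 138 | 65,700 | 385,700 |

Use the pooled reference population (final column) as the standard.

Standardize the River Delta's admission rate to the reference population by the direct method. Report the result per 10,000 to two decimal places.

25.37

Education-specific rates per 10,000 for the River Delta: 18.12, 31.43, 21.00.
Standard total = 1,078,800; weights = 0.1757, 0.4668, 0.3575.
Standardized rate: 0.1757×18.12 + 0.4668×31.43 + 0.3575×21.00 = 25.3661 per 10,000.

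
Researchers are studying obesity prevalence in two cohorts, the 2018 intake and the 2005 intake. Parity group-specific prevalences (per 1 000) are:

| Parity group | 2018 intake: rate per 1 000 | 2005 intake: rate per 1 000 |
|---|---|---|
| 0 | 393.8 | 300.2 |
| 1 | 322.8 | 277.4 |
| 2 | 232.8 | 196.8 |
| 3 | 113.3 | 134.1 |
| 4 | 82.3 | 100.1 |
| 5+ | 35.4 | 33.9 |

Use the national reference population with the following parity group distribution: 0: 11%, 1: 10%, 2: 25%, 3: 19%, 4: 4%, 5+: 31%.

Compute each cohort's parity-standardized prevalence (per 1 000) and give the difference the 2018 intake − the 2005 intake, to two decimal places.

Standard weights: 0.11, 0.10, 0.25, 0.19, 0.04, 0.31.
The 2018 intake: 0.1100×393.8 + 0.1000×322.8 + 0.2500×232.8 + 0.1900×113.3 + 0.0400×82.3 + 0.3100×35.4 = 169.5910 per 1 000.
The 2005 intake: 0.1100×300.2 + 0.1000×277.4 + 0.2500×196.8 + 0.1900×134.1 + 0.0400×100.1 + 0.3100×33.9 = 149.9540 per 1 000.
Difference = 169.5910 − 149.9540 = 19.6370.

19.64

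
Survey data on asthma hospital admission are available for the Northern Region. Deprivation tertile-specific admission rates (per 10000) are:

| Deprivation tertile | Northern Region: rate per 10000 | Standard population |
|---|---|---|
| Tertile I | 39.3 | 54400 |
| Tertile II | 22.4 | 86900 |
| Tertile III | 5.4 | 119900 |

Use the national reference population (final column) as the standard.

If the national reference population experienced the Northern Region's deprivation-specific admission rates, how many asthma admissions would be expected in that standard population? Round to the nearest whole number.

473

Expected asthma admissions = Σ (standard pop × deprivation-specific rate ÷ 10000)
= 54400×39.3/10000 + 86900×22.4/10000 + 119900×5.4/10000
= 213.79 + 194.66 + 64.75 = 473.19.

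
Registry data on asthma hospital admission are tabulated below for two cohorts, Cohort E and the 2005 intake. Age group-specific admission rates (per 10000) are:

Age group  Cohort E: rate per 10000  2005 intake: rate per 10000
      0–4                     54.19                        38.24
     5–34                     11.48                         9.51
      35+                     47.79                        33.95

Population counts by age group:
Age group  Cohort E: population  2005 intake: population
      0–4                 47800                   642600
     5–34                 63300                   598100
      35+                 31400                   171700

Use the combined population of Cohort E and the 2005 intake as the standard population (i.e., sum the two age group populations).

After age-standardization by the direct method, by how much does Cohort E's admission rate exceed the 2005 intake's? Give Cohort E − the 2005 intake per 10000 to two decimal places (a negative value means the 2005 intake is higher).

Combined standard total = 1554900; weights = 0.4440, 0.4254, 0.1306.
Cohort E: 0.4440×54.19 + 0.4254×11.48 + 0.1306×47.79 = 35.1867 per 10000.
The 2005 intake: 0.4440×38.24 + 0.4254×9.51 + 0.1306×33.95 = 25.4589 per 10000.
Difference = 35.1867 − 25.4589 = 9.7278.

9.73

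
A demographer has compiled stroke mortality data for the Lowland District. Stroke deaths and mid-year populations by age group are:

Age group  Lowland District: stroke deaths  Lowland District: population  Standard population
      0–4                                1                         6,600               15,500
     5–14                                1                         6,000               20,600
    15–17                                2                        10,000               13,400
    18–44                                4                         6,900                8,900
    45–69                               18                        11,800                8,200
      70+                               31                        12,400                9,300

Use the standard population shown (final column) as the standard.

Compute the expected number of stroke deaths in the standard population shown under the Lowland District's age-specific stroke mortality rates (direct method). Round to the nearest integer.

Age-specific rates per 100,000 for the Lowland District: 15.15, 16.67, 20.00, 57.97, 152.54, 250.00.
Expected stroke deaths = Σ (standard pop × age-specific rate ÷ 100,000)
= 15,500×15.15/100,000 + 20,600×16.67/100,000 + 13,400×20.00/100,000 + 8,900×57.97/100,000 + 8,200×152.54/100,000 + 9,300×250.00/100,000
= 2.35 + 3.43 + 2.68 + 5.16 + 12.51 + 23.25 = 49.38.

49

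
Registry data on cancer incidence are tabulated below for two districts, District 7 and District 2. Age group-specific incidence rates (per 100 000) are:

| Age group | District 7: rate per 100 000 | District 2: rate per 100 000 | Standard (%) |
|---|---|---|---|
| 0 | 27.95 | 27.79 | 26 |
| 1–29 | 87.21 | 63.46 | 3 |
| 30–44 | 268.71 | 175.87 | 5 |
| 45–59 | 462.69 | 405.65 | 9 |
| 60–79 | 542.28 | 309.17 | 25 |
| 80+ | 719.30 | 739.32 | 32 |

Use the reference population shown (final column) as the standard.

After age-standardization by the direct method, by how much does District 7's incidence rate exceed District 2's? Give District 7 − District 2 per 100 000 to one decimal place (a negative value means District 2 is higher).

Standard weights: 0.26, 0.03, 0.05, 0.09, 0.25, 0.32.
District 7: 0.2600×27.95 + 0.0300×87.21 + 0.0500×268.71 + 0.0900×462.69 + 0.2500×542.28 + 0.3200×719.30 = 430.7069 per 100 000.
District 2: 0.2600×27.79 + 0.0300×63.46 + 0.0500×175.87 + 0.0900×405.65 + 0.2500×309.17 + 0.3200×739.32 = 368.3061 per 100 000.
Difference = 430.7069 − 368.3061 = 62.4008.

62.4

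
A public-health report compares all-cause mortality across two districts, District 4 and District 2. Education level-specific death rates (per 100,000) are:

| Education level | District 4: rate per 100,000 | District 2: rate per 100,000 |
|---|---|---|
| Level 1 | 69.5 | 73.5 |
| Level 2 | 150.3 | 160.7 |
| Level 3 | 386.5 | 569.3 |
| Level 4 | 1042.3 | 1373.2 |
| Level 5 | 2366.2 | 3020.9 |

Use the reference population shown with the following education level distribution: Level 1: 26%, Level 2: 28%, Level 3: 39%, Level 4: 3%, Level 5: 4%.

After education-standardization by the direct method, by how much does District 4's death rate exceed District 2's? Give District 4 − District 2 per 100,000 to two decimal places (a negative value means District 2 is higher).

-111.36

Standard weights: 0.26, 0.28, 0.39, 0.03, 0.04.
District 4: 0.2600×69.5 + 0.2800×150.3 + 0.3900×386.5 + 0.0300×1042.3 + 0.0400×2366.2 = 336.8060 per 100,000.
District 2: 0.2600×73.5 + 0.2800×160.7 + 0.3900×569.3 + 0.0300×1373.2 + 0.0400×3020.9 = 448.1650 per 100,000.
Difference = 336.8060 − 448.1650 = -111.3590.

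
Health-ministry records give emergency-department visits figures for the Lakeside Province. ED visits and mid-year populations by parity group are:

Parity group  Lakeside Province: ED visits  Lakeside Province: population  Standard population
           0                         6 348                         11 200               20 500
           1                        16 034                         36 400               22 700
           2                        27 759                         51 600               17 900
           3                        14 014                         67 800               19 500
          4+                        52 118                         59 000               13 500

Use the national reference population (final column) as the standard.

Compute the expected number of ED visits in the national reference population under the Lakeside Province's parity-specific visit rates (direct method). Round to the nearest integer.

Parity-specific rates per 1 000 for the Lakeside Province: 566.786, 440.495, 537.965, 206.696, 883.356.
Expected ED visits = Σ (standard pop × parity-specific rate ÷ 1 000)
= 20 500×566.786/1 000 + 22 700×440.495/1 000 + 17 900×537.965/1 000 + 19 500×206.696/1 000 + 13 500×883.356/1 000
= 11619.11 + 9999.23 + 9629.58 + 4030.58 + 11925.31 = 47203.79.

47204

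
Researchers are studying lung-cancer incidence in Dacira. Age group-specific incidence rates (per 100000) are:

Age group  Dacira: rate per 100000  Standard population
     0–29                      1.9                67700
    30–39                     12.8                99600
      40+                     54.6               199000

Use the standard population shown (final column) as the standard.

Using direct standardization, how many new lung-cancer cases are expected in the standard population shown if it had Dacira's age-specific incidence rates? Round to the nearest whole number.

123

Expected new lung-cancer cases = Σ (standard pop × age-specific rate ÷ 100000)
= 67700×1.9/100000 + 99600×12.8/100000 + 199000×54.6/100000
= 1.29 + 12.75 + 108.65 = 122.69.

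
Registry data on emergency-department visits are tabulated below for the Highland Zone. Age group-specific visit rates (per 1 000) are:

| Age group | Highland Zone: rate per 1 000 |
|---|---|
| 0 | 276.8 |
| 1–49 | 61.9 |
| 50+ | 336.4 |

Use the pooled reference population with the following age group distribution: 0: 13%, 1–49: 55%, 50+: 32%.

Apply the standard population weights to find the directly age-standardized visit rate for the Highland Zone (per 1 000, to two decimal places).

177.68

Standard weights: 0.13, 0.55, 0.32.
Standardized rate: 0.1300×276.8 + 0.5500×61.9 + 0.3200×336.4 = 177.6770 per 1 000.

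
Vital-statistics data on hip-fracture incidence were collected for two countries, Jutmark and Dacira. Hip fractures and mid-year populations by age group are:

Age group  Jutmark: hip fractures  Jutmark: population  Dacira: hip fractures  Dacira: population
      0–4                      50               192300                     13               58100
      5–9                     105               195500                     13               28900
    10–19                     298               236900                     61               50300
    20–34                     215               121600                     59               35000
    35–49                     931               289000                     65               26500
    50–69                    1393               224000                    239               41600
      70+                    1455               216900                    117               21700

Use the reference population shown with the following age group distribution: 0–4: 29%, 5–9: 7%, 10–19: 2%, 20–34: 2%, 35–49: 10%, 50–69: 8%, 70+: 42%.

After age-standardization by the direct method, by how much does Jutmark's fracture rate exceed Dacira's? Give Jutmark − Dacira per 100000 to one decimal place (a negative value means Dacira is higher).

Age-specific rates per 100000 for Jutmark: 26.00, 53.71, 125.79, 176.81, 322.15, 621.88, 670.82.
For Dacira: 22.38, 44.98, 121.27, 168.57, 245.28, 574.52, 539.17.
Standard weights: 0.29, 0.07, 0.02, 0.02, 0.10, 0.08, 0.42.
Jutmark: 0.2900×26.00 + 0.0700×53.71 + 0.0200×125.79 + 0.0200×176.81 + 0.1000×322.15 + 0.0800×621.88 + 0.4200×670.82 = 381.0592 per 100000.
Dacira: 0.2900×22.38 + 0.0700×44.98 + 0.0200×121.27 + 0.0200×168.57 + 0.1000×245.28 + 0.0800×574.52 + 0.4200×539.17 = 312.3759 per 100000.
Difference = 381.0592 − 312.3759 = 68.6832.

68.7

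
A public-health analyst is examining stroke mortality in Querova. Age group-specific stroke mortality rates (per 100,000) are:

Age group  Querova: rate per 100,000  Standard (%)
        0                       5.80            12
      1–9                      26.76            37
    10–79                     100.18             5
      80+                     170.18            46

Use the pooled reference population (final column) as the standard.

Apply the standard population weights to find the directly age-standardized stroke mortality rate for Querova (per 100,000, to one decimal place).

Standard weights: 0.12, 0.37, 0.05, 0.46.
Standardized rate: 0.1200×5.80 + 0.3700×26.76 + 0.0500×100.18 + 0.4600×170.18 = 93.8890 per 100,000.

93.9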